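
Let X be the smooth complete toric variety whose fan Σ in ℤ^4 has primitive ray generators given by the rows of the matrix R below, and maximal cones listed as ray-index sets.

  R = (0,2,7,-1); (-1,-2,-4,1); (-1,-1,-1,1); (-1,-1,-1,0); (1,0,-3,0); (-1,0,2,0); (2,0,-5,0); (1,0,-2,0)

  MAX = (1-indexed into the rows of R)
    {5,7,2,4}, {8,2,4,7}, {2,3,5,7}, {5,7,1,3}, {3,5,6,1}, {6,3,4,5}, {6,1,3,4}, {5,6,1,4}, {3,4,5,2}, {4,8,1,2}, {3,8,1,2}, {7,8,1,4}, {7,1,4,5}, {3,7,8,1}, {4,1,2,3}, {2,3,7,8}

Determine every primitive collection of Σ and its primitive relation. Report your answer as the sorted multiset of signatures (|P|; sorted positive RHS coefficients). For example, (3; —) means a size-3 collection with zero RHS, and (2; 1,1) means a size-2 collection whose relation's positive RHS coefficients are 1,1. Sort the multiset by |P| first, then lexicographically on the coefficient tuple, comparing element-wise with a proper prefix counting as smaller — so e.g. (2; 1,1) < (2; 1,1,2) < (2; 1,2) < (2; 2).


Σ has 9 primitive collections:

  {6,8}:  v_{6} + v_{8} = 0 — sig = (2; —)
  {5,8}:  v_{5} + v_{8} = v_{7} — sig = (2; 1)
  {6,7}:  v_{6} + v_{7} = v_{5} — sig = (2; 1)
  {2,6}:  v_{2} + v_{6} = v_{3} + v_{4} — sig = (2; 1,1)
  {1,2,5}:  v_{1} + v_{2} + v_{5} = 0 — sig = (3; —)
  {1,2,7}:  v_{1} + v_{2} + v_{7} = v_{8} — sig = (3; 1)
  {3,4,8}:  v_{3} + v_{4} + v_{8} = v_{2} — sig = (3; 1)
  {3,4,7}:  v_{3} + v_{4} + v_{7} = v_{2} + v_{5} — sig = (3; 1,1)
  {1,3,4,5}:  v_{1} + v_{3} + v_{4} + v_{5} = v_{6} — sig = (4; 1)

so the primitive-relation signature multiset is
[(2; —), (2; 1), (2; 1), (2; 1,1), (3; —), (3; 1), (3; 1), (3; 1,1), (4; 1)]


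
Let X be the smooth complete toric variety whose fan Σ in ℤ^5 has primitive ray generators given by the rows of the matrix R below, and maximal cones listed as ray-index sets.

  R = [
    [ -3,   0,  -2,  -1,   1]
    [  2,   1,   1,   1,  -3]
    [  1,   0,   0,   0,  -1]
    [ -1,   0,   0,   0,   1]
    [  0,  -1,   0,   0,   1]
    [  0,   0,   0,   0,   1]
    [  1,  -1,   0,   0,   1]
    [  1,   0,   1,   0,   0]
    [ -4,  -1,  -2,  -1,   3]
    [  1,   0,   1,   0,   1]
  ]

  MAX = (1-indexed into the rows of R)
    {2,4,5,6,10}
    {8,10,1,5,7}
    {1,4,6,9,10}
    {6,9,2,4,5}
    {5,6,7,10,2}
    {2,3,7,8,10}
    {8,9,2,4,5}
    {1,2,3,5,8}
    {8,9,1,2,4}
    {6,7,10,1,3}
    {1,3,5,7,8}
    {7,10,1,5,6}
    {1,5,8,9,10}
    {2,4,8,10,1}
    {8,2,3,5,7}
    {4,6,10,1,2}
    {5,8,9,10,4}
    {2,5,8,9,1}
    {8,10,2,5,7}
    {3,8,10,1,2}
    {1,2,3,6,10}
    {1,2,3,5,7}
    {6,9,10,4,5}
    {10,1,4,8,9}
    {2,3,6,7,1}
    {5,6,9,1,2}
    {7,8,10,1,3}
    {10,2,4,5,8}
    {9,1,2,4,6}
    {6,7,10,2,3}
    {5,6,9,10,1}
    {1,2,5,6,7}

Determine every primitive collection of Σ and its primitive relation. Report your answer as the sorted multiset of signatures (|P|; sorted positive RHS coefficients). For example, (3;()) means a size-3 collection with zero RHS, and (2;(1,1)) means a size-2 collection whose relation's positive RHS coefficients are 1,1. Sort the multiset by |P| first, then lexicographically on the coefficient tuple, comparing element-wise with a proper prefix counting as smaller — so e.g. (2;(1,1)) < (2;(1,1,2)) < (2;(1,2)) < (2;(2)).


Σ has 12 primitive collections:

  P={3,4}:  v_{3} + v_{4} = 0 — sig = (2;())
  P={6,8}:  v_{6} + v_{8} = v_{10} — sig = (2;(1))
  P={3,9}:  v_{3} + v_{9} = v_{1} + v_{5} — sig = (2;(1,1))
  P={4,7}:  v_{4} + v_{7} = v_{5} + v_{6} — sig = (2;(1,1))
  P={7,9}:  v_{7} + v_{9} = v_{1} + 2·v_{5} + v_{6} — sig = (2;(1,1,2))
  P={1,4,5}:  v_{1} + v_{4} + v_{5} = v_{9} — sig = (3;(1))
  P={2,9,10}:  v_{2} + v_{9} + v_{10} = v_{4} — sig = (3;(1))
  P={3,5,6}:  v_{3} + v_{5} + v_{6} = v_{7} — sig = (3;(1))
  P={3,5,10}:  v_{3} + v_{5} + v_{10} = v_{7} + v_{8} — sig = (3;(1,1))
  P={1,2,5,10}:  v_{1} + v_{2} + v_{5} + v_{10} = 0 — sig = (4;())
  P={1,2,7,8}:  v_{1} + v_{2} + v_{7} + v_{8} = v_{3} — sig = (4;(1))
  P={1,2,7,10}:  v_{1} + v_{2} + v_{7} + v_{10} = v_{3} + v_{6} — sig = (4;(1,1))

Hence PRS(X_Σ) =
{ (2;()),  (2;(1)),  (2;(1,1)) ×2,  (2;(1,1,2)),  (3;(1)) ×3,  (3;(1,1)),  (4;()),  (4;(1)),  (4;(1,1)) }


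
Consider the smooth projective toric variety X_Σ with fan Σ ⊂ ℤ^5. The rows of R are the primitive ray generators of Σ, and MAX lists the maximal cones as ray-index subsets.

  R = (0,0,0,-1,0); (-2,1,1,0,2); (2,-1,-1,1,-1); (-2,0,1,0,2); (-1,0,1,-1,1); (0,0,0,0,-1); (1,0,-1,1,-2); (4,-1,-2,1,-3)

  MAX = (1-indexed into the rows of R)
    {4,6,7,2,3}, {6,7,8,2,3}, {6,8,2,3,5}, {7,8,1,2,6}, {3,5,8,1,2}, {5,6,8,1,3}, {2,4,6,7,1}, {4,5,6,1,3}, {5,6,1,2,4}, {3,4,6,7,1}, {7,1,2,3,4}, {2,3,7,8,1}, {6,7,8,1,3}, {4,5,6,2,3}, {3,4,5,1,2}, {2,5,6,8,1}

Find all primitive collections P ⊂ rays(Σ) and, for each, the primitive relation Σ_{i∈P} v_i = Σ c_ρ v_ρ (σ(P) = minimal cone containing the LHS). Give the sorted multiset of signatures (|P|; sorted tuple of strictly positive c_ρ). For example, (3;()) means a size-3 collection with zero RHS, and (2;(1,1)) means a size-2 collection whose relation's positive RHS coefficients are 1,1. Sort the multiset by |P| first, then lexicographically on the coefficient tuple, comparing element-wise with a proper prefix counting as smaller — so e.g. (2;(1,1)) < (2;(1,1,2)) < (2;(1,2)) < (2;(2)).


Δ(Σ) — 8 vertices, 3 min non-faces:

  P = {4,8}:  v_{4} + v_{8} = v_{3}  ⟹  sig = (2;(1))
  P = {5,7}:  v_{5} + v_{7} = v_{6}  ⟹  sig = (2;(1))
  P = {1,2,3,6}:  v_{1} + v_{2} + v_{3} + v_{6} = 0  ⟹  sig = (4;())

Signatures (|P|; sorted positive RHS coefficients), sorted:
[(2;(1)), (2;(1)), (4;())]


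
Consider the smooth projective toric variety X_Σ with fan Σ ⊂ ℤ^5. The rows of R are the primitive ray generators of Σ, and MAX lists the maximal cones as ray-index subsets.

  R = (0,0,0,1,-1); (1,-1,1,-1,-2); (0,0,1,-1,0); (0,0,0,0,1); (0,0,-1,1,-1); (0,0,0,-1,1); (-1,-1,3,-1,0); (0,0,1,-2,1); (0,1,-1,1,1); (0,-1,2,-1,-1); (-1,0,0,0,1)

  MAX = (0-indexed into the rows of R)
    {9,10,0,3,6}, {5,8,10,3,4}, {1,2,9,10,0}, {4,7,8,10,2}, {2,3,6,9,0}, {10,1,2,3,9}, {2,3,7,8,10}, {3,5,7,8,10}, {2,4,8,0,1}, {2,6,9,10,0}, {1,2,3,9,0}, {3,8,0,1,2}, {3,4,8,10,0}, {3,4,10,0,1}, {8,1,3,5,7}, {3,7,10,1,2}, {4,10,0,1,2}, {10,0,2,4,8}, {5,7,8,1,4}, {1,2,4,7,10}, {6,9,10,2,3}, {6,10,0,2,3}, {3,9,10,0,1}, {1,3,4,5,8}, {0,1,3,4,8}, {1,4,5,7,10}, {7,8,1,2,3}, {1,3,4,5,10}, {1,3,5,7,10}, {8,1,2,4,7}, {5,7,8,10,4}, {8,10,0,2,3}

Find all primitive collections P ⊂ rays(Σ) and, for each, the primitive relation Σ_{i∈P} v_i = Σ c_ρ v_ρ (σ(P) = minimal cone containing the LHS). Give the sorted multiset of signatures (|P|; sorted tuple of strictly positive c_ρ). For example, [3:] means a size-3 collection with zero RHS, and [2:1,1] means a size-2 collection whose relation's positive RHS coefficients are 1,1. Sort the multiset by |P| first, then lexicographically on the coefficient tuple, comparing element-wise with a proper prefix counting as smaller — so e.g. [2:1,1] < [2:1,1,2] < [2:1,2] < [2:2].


The 17 primitive collections of Σ (r=11, n=5):

  • {0,5}:  v_{0} + v_{5} = 0  →  sig = [2:]
  • {0,7}:  v_{0} + v_{7} = v_{2}  →  sig = [2:1]
  • {2,5}:  v_{2} + v_{5} = v_{7}  →  sig = [2:1]
  • {4,6}:  v_{4} + v_{6} = v_{0} + v_{9} + v_{10}  →  sig = [2:1,1,1]
  • {4,9}:  v_{4} + v_{9} = v_{0} + v_{1} + v_{10}  →  sig = [2:1,1,1]
  • {8,9}:  v_{8} + v_{9} = v_{0} + v_{2} + v_{3}  →  sig = [2:1,1,1]
  • {5,6}:  v_{5} + v_{6} = v_{2} + v_{3} + v_{9} + v_{10}  →  sig = [2:1,1,1,1]
  • {5,9}:  v_{5} + v_{9} = v_{1} + v_{2} + v_{3} + v_{10}  →  sig = [2:1,1,1,1]
  • {6,7}:  v_{6} + v_{7} = 2·v_{2} + v_{3} + v_{9} + v_{10}  →  sig = [2:1,1,1,2]
  • {7,9}:  v_{7} + v_{9} = v_{1} + 2·v_{2} + v_{3} + v_{10}  →  sig = [2:1,1,1,2]
  • {6,8}:  v_{6} + v_{8} = 2·v_{0} + 2·v_{2} + 2·v_{3} + v_{10}  →  sig = [2:1,2,2,2]
  • {1,6}:  v_{1} + v_{6} = 2·v_{9}  →  sig = [2:2]
  • {1,8,10}:  v_{1} + v_{8} + v_{10} = 0  →  sig = [3:]
  • {2,3,4}:  v_{2} + v_{3} + v_{4} = 0  →  sig = [3:]
  • {3,4,7}:  v_{3} + v_{4} + v_{7} = v_{5}  →  sig = [3:1]
  • {0,1,2,3,10}:  v_{0} + v_{1} + v_{2} + v_{3} + v_{10} = v_{9}  →  sig = [5:1]
  • {0,2,3,9,10}:  v_{0} + v_{2} + v_{3} + v_{9} + v_{10} = v_{6}  →  sig = [5:1]

Signatures (|P|; sorted positive RHS coefficients), sorted:
    |P|=2: 12 collections, coeffs (), (1), (1), (1,1,1), (1,1,1), (1,1,1), (1,1,1,1), (1,1,1,1), (1,1,1,2), (1,1,1,2), (1,2,2,2), (2)
    |P|=3: 3 collections, coeffs (), (), (1)
    |P|=5: 2 collections, coeffs (1), (1)


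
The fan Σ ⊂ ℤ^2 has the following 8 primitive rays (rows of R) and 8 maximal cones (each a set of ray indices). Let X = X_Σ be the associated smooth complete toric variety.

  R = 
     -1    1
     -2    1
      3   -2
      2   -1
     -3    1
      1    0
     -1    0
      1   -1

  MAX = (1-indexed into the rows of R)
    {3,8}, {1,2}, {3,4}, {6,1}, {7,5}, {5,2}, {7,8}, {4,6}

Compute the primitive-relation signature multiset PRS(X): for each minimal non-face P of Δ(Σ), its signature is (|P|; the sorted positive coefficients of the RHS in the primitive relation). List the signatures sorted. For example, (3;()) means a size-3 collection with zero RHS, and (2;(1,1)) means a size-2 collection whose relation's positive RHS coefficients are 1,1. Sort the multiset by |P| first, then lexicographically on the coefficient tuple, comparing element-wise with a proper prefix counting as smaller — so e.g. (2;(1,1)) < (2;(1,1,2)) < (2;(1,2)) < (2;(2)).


Δ(Σ) — 8 vertices, 20 min non-faces:

  P={1,8}:  v_{1} + v_{8} = 0  ⇒ sig = (2;())
  P={2,4}:  v_{2} + v_{4} = 0  ⇒ sig = (2;())
  P={6,7}:  v_{6} + v_{7} = 0  ⇒ sig = (2;())
  P={1,3}:  v_{1} + v_{3} = v_{4}  ⇒ sig = (2;(1))
  P={1,4}:  v_{1} + v_{4} = v_{6}  ⇒ sig = (2;(1))
  P={1,7}:  v_{1} + v_{7} = v_{2}  ⇒ sig = (2;(1))
  P={2,3}:  v_{2} + v_{3} = v_{8}  ⇒ sig = (2;(1))
  P={2,6}:  v_{2} + v_{6} = v_{1}  ⇒ sig = (2;(1))
  P={2,7}:  v_{2} + v_{7} = v_{5}  ⇒ sig = (2;(1))
  P={2,8}:  v_{2} + v_{8} = v_{7}  ⇒ sig = (2;(1))
  P={4,5}:  v_{4} + v_{5} = v_{7}  ⇒ sig = (2;(1))
  P={4,7}:  v_{4} + v_{7} = v_{8}  ⇒ sig = (2;(1))
  P={4,8}:  v_{4} + v_{8} = v_{3}  ⇒ sig = (2;(1))
  P={5,6}:  v_{5} + v_{6} = v_{2}  ⇒ sig = (2;(1))
  P={6,8}:  v_{6} + v_{8} = v_{4}  ⇒ sig = (2;(1))
  P={3,5}:  v_{3} + v_{5} = v_{7} + v_{8}  ⇒ sig = (2;(1,1))
  P={1,5}:  v_{1} + v_{5} = 2·v_{2}  ⇒ sig = (2;(2))
  P={3,6}:  v_{3} + v_{6} = 2·v_{4}  ⇒ sig = (2;(2))
  P={3,7}:  v_{3} + v_{7} = 2·v_{8}  ⇒ sig = (2;(2))
  P={5,8}:  v_{5} + v_{8} = 2·v_{7}  ⇒ sig = (2;(2))

Signatures (|P|; sorted positive RHS coefficients), sorted:
    |P|=2: 20 collections, coeffs (), (), (), (1), (1), (1), (1), (1), (1), (1), (1), (1), (1), (1), (1), (1,1), (2), (2), (2), (2)


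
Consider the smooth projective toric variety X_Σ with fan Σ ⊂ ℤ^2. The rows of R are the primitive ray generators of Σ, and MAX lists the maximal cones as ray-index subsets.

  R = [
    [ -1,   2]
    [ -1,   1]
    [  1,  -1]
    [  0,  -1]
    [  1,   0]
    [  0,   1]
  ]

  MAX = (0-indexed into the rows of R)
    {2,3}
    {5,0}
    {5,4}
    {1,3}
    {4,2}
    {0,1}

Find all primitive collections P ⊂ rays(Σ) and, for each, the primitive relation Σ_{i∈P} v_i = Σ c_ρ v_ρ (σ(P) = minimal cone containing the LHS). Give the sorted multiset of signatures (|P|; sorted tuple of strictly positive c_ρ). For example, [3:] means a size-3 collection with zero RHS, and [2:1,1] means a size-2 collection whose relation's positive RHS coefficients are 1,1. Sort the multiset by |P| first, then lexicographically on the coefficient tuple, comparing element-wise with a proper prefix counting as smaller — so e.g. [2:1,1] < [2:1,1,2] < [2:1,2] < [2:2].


9 collections generate NE(X_Σ); each relation:

  • {1,2}:  v_{1} + v_{2} = 0  ⟹  sig = [2:]
  • {3,5}:  v_{3} + v_{5} = 0  ⟹  sig = [2:]
  • {0,2}:  v_{0} + v_{2} = v_{5}  ⟹  sig = [2:1]
  • {0,3}:  v_{0} + v_{3} = v_{1}  ⟹  sig = [2:1]
  • {1,4}:  v_{1} + v_{4} = v_{5}  ⟹  sig = [2:1]
  • {1,5}:  v_{1} + v_{5} = v_{0}  ⟹  sig = [2:1]
  • {2,5}:  v_{2} + v_{5} = v_{4}  ⟹  sig = [2:1]
  • {3,4}:  v_{3} + v_{4} = v_{2}  ⟹  sig = [2:1]
  • {0,4}:  v_{0} + v_{4} = 2·v_{5}  ⟹  sig = [2:2]

so the primitive-relation signature multiset is
    |P|=2: 9 collections, coeffs (), (), (1), (1), (1), (1), (1), (1), (2)


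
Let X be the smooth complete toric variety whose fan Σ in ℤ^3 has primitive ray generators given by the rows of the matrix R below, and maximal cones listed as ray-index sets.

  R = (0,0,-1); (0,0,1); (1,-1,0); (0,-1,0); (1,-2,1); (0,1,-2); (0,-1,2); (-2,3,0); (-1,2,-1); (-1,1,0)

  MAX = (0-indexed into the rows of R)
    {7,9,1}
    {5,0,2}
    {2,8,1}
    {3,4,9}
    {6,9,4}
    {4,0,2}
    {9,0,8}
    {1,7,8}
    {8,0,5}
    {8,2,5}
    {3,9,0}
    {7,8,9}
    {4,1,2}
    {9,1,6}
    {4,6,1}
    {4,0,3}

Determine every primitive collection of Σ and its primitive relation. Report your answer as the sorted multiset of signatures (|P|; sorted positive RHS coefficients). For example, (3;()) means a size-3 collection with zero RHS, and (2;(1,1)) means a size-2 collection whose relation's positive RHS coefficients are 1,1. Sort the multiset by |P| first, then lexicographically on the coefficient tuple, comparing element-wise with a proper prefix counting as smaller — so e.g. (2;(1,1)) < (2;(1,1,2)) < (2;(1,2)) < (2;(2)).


Δ(Σ) — 10 vertices, 25 min non-faces:

  P={0,1}:  v_{0} + v_{1} = 0 — sig = (2;())
  P={2,9}:  v_{2} + v_{9} = 0 — sig = (2;())
  P={4,8}:  v_{4} + v_{8} = 0 — sig = (2;())
  P={5,6}:  v_{5} + v_{6} = 0 — sig = (2;())
  P={0,6}:  v_{0} + v_{6} = v_{4} + v_{9} — sig = (2;(1,1))
  P={0,7}:  v_{0} + v_{7} = v_{8} + v_{9} — sig = (2;(1,1))
  P={1,3}:  v_{1} + v_{3} = v_{4} + v_{9} — sig = (2;(1,1))
  P={1,5}:  v_{1} + v_{5} = v_{2} + v_{8} — sig = (2;(1,1))
  P={2,3}:  v_{2} + v_{3} = v_{0} + v_{4} — sig = (2;(1,1))
  P={2,6}:  v_{2} + v_{6} = v_{1} + v_{4} — sig = (2;(1,1))
  P={2,7}:  v_{2} + v_{7} = v_{1} + v_{8} — sig = (2;(1,1))
  P={3,8}:  v_{3} + v_{8} = v_{0} + v_{9} — sig = (2;(1,1))
  P={4,5}:  v_{4} + v_{5} = v_{0} + v_{2} — sig = (2;(1,1))
  P={4,7}:  v_{4} + v_{7} = v_{1} + v_{9} — sig = (2;(1,1))
  P={5,9}:  v_{5} + v_{9} = v_{0} + v_{8} — sig = (2;(1,1))
  P={6,8}:  v_{6} + v_{8} = v_{1} + v_{9} — sig = (2;(1,1))
  P={3,5}:  v_{3} + v_{5} = 2·v_{0} — sig = (2;(2))
  P={3,7}:  v_{3} + v_{7} = 2·v_{9} — sig = (2;(2))
  P={5,7}:  v_{5} + v_{7} = 2·v_{8} — sig = (2;(2))
  P={3,6}:  v_{3} + v_{6} = 2·v_{4} + 2·v_{9} — sig = (2;(2,2))
  P={6,7}:  v_{6} + v_{7} = 2·v_{1} + 2·v_{9} — sig = (2;(2,2))
  P={0,2,8}:  v_{0} + v_{2} + v_{8} = v_{5} — sig = (3;(1))
  P={0,4,9}:  v_{0} + v_{4} + v_{9} = v_{3} — sig = (3;(1))
  P={1,4,9}:  v_{1} + v_{4} + v_{9} = v_{6} — sig = (3;(1))
  P={1,8,9}:  v_{1} + v_{8} + v_{9} = v_{7} — sig = (3;(1))

Sorted signature multiset PRS(X):
[(2;()), (2;()), (2;()), (2;()), (2;(1,1)), (2;(1,1)), (2;(1,1)), (2;(1,1)), (2;(1,1)), (2;(1,1)), (2;(1,1)), (2;(1,1)), (2;(1,1)), (2;(1,1)), (2;(1,1)), (2;(1,1)), (2;(2)), (2;(2)), (2;(2)), (2;(2,2)), (2;(2,2)), (3;(1)), (3;(1)), (3;(1)), (3;(1))]


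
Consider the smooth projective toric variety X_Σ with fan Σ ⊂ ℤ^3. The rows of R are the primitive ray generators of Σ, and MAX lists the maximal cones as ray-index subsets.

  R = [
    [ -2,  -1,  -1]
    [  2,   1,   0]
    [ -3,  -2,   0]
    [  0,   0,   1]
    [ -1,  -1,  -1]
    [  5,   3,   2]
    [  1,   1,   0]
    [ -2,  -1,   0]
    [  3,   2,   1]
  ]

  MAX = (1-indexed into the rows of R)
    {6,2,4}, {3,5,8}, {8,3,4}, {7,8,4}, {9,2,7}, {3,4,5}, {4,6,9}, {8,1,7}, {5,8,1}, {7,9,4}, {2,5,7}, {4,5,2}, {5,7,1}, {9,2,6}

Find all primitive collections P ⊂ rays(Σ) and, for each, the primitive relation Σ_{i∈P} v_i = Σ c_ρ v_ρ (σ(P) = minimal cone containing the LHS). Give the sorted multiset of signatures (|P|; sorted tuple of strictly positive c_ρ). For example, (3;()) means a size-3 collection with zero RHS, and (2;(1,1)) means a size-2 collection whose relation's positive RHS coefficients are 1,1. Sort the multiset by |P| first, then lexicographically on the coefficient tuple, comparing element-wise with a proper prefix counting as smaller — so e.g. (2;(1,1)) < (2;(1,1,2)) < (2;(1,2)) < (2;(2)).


20 collections generate NE(X_Σ); each relation:

  {2,8}:  v_{2} + v_{8} = 0 — sig = (2;())
  {1,4}:  v_{1} + v_{4} = v_{8} — sig = (2;(1))
  {1,6}:  v_{1} + v_{6} = v_{9} — sig = (2;(1))
  {1,9}:  v_{1} + v_{9} = v_{7} — sig = (2;(1))
  {3,7}:  v_{3} + v_{7} = v_{8} — sig = (2;(1))
  {3,9}:  v_{3} + v_{9} = v_{4} — sig = (2;(1))
  {5,9}:  v_{5} + v_{9} = v_{2} — sig = (2;(1))
  {1,2}:  v_{1} + v_{2} = v_{5} + v_{7} — sig = (2;(1,1))
  {2,3}:  v_{2} + v_{3} = v_{4} + v_{5} — sig = (2;(1,1))
  {6,8}:  v_{6} + v_{8} = v_{4} + v_{9} — sig = (2;(1,1))
  {8,9}:  v_{8} + v_{9} = v_{4} + v_{7} — sig = (2;(1,1))
  {1,3}:  v_{1} + v_{3} = v_{5} + 2·v_{8} — sig = (2;(1,2))
  {3,6}:  v_{3} + v_{6} = v_{2} + 2·v_{4} — sig = (2;(1,2))
  {5,6}:  v_{5} + v_{6} = 2·v_{2} + v_{4} — sig = (2;(1,2))
  {6,7}:  v_{6} + v_{7} = 2·v_{9} — sig = (2;(2))
  {4,5,7}:  v_{4} + v_{5} + v_{7} = 0 — sig = (3;())
  {2,4,7}:  v_{2} + v_{4} + v_{7} = v_{9} — sig = (3;(1))
  {2,4,9}:  v_{2} + v_{4} + v_{9} = v_{6} — sig = (3;(1))
  {4,5,8}:  v_{4} + v_{5} + v_{8} = v_{3} — sig = (3;(1))
  {5,7,8}:  v_{5} + v_{7} + v_{8} = v_{1} — sig = (3;(1))

so the primitive-relation signature multiset is
    (2;())
    (2;(1))
    (2;(1))
    (2;(1))
    (2;(1))
    (2;(1))
    (2;(1))
    (2;(1,1))
    (2;(1,1))
    (2;(1,1))
    (2;(1,1))
    (2;(1,2))
    (2;(1,2))
    (2;(1,2))
    (2;(2))
    (3;())
    (3;(1))
    (3;(1))
    (3;(1))
    (3;(1))


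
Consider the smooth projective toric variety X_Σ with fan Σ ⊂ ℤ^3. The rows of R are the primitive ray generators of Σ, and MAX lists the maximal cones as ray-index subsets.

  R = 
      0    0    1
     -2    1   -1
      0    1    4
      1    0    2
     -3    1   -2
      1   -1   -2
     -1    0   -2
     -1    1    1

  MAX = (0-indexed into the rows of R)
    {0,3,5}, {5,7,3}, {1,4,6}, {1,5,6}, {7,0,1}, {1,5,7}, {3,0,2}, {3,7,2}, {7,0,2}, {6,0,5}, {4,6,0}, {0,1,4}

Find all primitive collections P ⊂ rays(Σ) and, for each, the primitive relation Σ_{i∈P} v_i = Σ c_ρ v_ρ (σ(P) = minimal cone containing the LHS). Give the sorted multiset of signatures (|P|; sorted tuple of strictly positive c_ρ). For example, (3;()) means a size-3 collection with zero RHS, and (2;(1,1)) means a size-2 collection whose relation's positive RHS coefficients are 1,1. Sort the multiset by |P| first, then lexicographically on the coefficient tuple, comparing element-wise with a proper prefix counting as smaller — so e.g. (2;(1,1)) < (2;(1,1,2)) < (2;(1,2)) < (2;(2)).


Minimal non-faces — 14 found among 8 rays, 12 max cones:

  {3,6}:  v_{3} + v_{6} = 0  ⇒ sig = (2;())
  {1,3}:  v_{1} + v_{3} = v_{7}  ⇒ sig = (2;(1))
  {2,5}:  v_{2} + v_{5} = v_{3}  ⇒ sig = (2;(1))
  {6,7}:  v_{6} + v_{7} = v_{1}  ⇒ sig = (2;(1))
  {2,6}:  v_{2} + v_{6} = v_{0} + v_{7}  ⇒ sig = (2;(1,1))
  {3,4}:  v_{3} + v_{4} = v_{0} + v_{1}  ⇒ sig = (2;(1,1))
  {2,4}:  v_{2} + v_{4} = 2·v_{0} + v_{1} + v_{7}  ⇒ sig = (2;(1,1,2))
  {1,2}:  v_{1} + v_{2} = v_{0} + 2·v_{7}  ⇒ sig = (2;(1,2))
  {4,7}:  v_{4} + v_{7} = v_{0} + 2·v_{1}  ⇒ sig = (2;(1,2))
  {4,5}:  v_{4} + v_{5} = 2·v_{6}  ⇒ sig = (2;(2))
  {0,5,7}:  v_{0} + v_{5} + v_{7} = 0  ⇒ sig = (3;())
  {0,1,5}:  v_{0} + v_{1} + v_{5} = v_{6}  ⇒ sig = (3;(1))
  {0,1,6}:  v_{0} + v_{1} + v_{6} = v_{4}  ⇒ sig = (3;(1))
  {0,3,7}:  v_{0} + v_{3} + v_{7} = v_{2}  ⇒ sig = (3;(1))

Hence PRS(X_Σ) =
    (2;())
    (2;(1))
    (2;(1))
    (2;(1))
    (2;(1,1))
    (2;(1,1))
    (2;(1,1,2))
    (2;(1,2))
    (2;(1,2))
    (2;(2))
    (3;())
    (3;(1))
    (3;(1))
    (3;(1))


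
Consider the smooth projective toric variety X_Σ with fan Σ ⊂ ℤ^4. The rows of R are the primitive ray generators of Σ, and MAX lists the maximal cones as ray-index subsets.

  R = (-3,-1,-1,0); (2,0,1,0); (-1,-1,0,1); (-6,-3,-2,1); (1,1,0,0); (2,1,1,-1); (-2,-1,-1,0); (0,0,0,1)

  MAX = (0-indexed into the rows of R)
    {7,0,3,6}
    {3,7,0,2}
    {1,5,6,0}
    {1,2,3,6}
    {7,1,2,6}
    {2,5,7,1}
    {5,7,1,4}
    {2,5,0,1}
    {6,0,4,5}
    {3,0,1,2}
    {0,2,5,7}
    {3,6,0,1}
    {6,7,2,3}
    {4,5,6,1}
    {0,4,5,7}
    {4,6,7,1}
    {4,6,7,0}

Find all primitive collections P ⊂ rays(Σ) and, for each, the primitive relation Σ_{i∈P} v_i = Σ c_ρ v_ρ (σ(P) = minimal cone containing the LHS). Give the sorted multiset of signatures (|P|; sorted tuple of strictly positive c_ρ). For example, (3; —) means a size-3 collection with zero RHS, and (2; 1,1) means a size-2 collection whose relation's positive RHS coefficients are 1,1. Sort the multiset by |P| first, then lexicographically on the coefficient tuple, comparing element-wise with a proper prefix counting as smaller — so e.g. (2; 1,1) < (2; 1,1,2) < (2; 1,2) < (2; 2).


The 9 primitive collections of Σ (r=8, n=4):

  • {2,4}:  v_{2} + v_{4} = v_{7}  ⇒ sig = (2; 1)
  • {3,4}:  v_{3} + v_{4} = v_{0} + v_{6} + v_{7}  ⇒ sig = (2; 1,1,1)
  • {3,5}:  v_{3} + v_{5} = 2·v_{0} + v_{1}  ⇒ sig = (2; 1,2)
  • {0,1,4}:  v_{0} + v_{1} + v_{4} = 0  ⇒ sig = (3; —)
  • {5,6,7}:  v_{5} + v_{6} + v_{7} = 0  ⇒ sig = (3; —)
  • {0,1,7}:  v_{0} + v_{1} + v_{7} = v_{2}  ⇒ sig = (3; 1)
  • {0,2,6}:  v_{0} + v_{2} + v_{6} = v_{3}  ⇒ sig = (3; 1)
  • {2,5,6}:  v_{2} + v_{5} + v_{6} = v_{0} + v_{1}  ⇒ sig = (3; 1,1)
  • {1,3,7}:  v_{1} + v_{3} + v_{7} = 2·v_{2} + v_{6}  ⇒ sig = (3; 1,2)

Sorted signature multiset PRS(X):
    |P|=2: 3 collections, coeffs (1), (1,1,1), (1,2)
    |P|=3: 6 collections, coeffs (), (), (1), (1), (1,1), (1,2)


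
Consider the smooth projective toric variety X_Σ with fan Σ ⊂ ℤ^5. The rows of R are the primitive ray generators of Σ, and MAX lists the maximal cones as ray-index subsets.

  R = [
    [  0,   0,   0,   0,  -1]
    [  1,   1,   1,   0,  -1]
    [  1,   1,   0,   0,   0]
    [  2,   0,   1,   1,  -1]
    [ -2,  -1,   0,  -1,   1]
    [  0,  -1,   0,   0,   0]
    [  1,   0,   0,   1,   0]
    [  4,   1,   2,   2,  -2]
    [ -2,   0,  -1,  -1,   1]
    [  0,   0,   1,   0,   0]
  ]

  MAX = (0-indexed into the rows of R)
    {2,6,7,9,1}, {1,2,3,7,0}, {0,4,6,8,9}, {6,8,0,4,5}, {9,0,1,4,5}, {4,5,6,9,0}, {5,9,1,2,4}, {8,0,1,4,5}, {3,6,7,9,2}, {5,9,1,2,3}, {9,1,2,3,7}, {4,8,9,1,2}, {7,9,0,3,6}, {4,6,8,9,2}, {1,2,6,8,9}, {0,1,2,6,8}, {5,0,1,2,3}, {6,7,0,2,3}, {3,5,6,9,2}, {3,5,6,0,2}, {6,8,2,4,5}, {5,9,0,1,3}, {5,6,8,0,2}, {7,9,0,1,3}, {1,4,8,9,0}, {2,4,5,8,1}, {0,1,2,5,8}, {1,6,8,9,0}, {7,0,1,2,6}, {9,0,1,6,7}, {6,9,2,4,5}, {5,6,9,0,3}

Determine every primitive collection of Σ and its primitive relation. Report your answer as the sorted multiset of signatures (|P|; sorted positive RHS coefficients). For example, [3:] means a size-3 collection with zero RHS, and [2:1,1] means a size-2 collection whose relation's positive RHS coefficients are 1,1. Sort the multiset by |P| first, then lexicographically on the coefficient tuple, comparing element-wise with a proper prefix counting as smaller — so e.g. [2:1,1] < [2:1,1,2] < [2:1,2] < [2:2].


|primitive collections| = 11. Relations:

  P = {3,8}:  v_{3} + v_{8} = 0 — sig = [2:]
  P = {3,4}:  v_{3} + v_{4} = v_{5} + v_{9} — sig = [2:1,1]
  P = {4,7}:  v_{4} + v_{7} = v_{3} + v_{9} — sig = [2:1,1]
  P = {7,8}:  v_{7} + v_{8} = v_{1} + v_{6} — sig = [2:1,1]
  P = {5,7}:  v_{5} + v_{7} = 2·v_{3} — sig = [2:2]
  P = {0,2,9}:  v_{0} + v_{2} + v_{9} = v_{1} — sig = [3:1]
  P = {1,3,6}:  v_{1} + v_{3} + v_{6} = v_{7} — sig = [3:1]
  P = {1,4,6}:  v_{1} + v_{4} + v_{6} = v_{9} — sig = [3:1]
  P = {1,5,6}:  v_{1} + v_{5} + v_{6} = v_{3} — sig = [3:1]
  P = {5,8,9}:  v_{5} + v_{8} + v_{9} = v_{4} — sig = [3:1]
  P = {0,2,4}:  v_{0} + v_{2} + v_{4} = v_{1} + v_{5} + v_{8} — sig = [3:1,1,1]

Hence PRS(X_Σ) =
    [2:]
    [2:1,1]
    [2:1,1]
    [2:1,1]
    [2:2]
    [3:1]
    [3:1]
    [3:1]
    [3:1]
    [3:1]
    [3:1,1,1]


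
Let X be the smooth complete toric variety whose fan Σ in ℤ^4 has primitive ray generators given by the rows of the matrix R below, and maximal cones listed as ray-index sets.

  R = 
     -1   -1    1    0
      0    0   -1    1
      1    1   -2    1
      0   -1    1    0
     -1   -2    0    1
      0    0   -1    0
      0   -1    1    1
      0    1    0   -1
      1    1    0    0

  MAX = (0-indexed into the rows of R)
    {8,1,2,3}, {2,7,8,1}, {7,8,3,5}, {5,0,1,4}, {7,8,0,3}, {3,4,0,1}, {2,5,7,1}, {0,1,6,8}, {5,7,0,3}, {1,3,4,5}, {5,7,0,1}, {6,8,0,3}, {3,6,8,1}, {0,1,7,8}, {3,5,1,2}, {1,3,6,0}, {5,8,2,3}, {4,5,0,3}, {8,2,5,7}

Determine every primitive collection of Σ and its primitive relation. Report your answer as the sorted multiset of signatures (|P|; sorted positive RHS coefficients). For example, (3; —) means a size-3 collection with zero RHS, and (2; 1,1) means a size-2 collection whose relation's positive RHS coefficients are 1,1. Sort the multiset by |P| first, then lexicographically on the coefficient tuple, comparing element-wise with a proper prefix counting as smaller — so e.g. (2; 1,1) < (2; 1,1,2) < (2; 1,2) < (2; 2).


14 collections generate NE(X_Σ); each relation:

  P = {0,2}:  v_{0} + v_{2} = v_{1} ; sig = (2; 1)
  P = {4,7}:  v_{4} + v_{7} = v_{0} + v_{5} ; sig = (2; 1,1)
  P = {4,8}:  v_{4} + v_{8} = v_{1} + v_{3} ; sig = (2; 1,1)
  P = {5,6}:  v_{5} + v_{6} = v_{1} + v_{3} ; sig = (2; 1,1)
  P = {6,7}:  v_{6} + v_{7} = v_{0} + v_{8} ; sig = (2; 1,1)
  P = {2,4}:  v_{2} + v_{4} = 2·v_{1} + v_{3} + v_{5} ; sig = (2; 1,1,2)
  P = {2,6}:  v_{2} + v_{6} = 2·v_{1} + v_{3} + v_{8} ; sig = (2; 1,1,2)
  P = {4,6}:  v_{4} + v_{6} = v_{0} + 2·v_{1} + 2·v_{3} ; sig = (2; 1,2,2)
  P = {0,5,8}:  v_{0} + v_{5} + v_{8} = 0 ; sig = (3; —)
  P = {1,3,7}:  v_{1} + v_{3} + v_{7} = 0 ; sig = (3; —)
  P = {1,5,8}:  v_{1} + v_{5} + v_{8} = v_{2} ; sig = (3; 1)
  P = {2,3,7}:  v_{2} + v_{3} + v_{7} = v_{5} + v_{8} ; sig = (3; 1,1)
  P = {0,1,3,5}:  v_{0} + v_{1} + v_{3} + v_{5} = v_{4} ; sig = (4; 1)
  P = {0,1,3,8}:  v_{0} + v_{1} + v_{3} + v_{8} = v_{6} ; sig = (4; 1)

Sorted signature multiset PRS(X):
{ (2; 1),  (2; 1,1) ×4,  (2; 1,1,2) ×2,  (2; 1,2,2),  (3; —) ×2,  (3; 1),  (3; 1,1),  (4; 1) ×2 }


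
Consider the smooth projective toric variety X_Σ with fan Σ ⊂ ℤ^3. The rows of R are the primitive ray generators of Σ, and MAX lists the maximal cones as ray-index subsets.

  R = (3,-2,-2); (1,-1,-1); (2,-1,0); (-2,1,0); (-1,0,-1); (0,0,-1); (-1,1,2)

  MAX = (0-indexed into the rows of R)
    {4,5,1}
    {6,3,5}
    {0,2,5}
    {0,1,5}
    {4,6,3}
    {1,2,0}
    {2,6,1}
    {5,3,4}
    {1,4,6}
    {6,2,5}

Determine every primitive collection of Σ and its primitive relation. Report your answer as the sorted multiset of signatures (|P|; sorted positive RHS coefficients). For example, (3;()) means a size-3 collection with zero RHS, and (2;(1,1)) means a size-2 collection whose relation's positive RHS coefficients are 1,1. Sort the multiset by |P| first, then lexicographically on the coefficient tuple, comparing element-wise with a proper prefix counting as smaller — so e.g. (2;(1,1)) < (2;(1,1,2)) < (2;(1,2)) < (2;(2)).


Δ(Σ) — 7 vertices, 9 min non-faces:

  P = {2,3}:  v_{2} + v_{3} = 0  ⟹  sig = (2;())
  P = {0,6}:  v_{0} + v_{6} = v_{2}  ⟹  sig = (2;(1))
  P = {1,3}:  v_{1} + v_{3} = v_{4}  ⟹  sig = (2;(1))
  P = {2,4}:  v_{2} + v_{4} = v_{1}  ⟹  sig = (2;(1))
  P = {0,3}:  v_{0} + v_{3} = v_{1} + v_{5}  ⟹  sig = (2;(1,1))
  P = {0,4}:  v_{0} + v_{4} = 2·v_{1} + v_{5}  ⟹  sig = (2;(1,2))
  P = {1,5,6}:  v_{1} + v_{5} + v_{6} = 0  ⟹  sig = (3;())
  P = {1,2,5}:  v_{1} + v_{2} + v_{5} = v_{0}  ⟹  sig = (3;(1))
  P = {4,5,6}:  v_{4} + v_{5} + v_{6} = v_{3}  ⟹  sig = (3;(1))

Signatures (|P|; sorted positive RHS coefficients), sorted:
{ (2;()),  (2;(1)) ×3,  (2;(1,1)),  (2;(1,2)),  (3;()),  (3;(1)) ×2 }


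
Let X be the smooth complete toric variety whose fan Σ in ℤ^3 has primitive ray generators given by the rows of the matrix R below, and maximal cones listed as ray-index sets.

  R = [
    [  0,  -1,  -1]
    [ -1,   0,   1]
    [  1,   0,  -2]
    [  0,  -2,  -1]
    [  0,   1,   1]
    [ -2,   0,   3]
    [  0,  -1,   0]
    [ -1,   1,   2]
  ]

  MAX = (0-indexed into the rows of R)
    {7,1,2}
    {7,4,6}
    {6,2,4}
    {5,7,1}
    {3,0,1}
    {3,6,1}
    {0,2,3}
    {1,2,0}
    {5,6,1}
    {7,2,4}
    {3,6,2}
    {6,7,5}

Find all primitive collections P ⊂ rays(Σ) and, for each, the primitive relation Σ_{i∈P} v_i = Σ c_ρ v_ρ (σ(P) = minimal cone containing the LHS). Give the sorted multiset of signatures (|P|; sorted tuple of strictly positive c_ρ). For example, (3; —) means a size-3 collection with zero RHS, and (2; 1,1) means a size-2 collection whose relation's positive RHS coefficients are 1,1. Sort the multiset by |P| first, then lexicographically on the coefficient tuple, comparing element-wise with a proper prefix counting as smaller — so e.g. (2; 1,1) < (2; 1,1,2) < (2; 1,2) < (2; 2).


Δ(Σ) — 8 vertices, 14 min non-faces:

  P={0,4}:  v_{0} + v_{4} = 0  so sig = (2; —)
  P={0,6}:  v_{0} + v_{6} = v_{3}  so sig = (2; 1)
  P={0,7}:  v_{0} + v_{7} = v_{1}  so sig = (2; 1)
  P={1,4}:  v_{1} + v_{4} = v_{7}  so sig = (2; 1)
  P={2,5}:  v_{2} + v_{5} = v_{1}  so sig = (2; 1)
  P={3,4}:  v_{3} + v_{4} = v_{6}  so sig = (2; 1)
  P={3,7}:  v_{3} + v_{7} = v_{1} + v_{6}  so sig = (2; 1,1)
  P={0,5}:  v_{0} + v_{5} = 2·v_{1} + v_{6}  so sig = (2; 1,2)
  P={4,5}:  v_{4} + v_{5} = v_{6} + 2·v_{7}  so sig = (2; 1,2)
  P={3,5}:  v_{3} + v_{5} = 2·v_{1} + 2·v_{6}  so sig = (2; 2,2)
  P={2,6,7}:  v_{2} + v_{6} + v_{7} = 0  so sig = (3; —)
  P={1,2,6}:  v_{1} + v_{2} + v_{6} = v_{0}  so sig = (3; 1)
  P={1,6,7}:  v_{1} + v_{6} + v_{7} = v_{5}  so sig = (3; 1)
  P={1,2,3}:  v_{1} + v_{2} + v_{3} = 2·v_{0}  so sig = (3; 2)

Signatures (|P|; sorted positive RHS coefficients), sorted:
    (2; —)
    (2; 1)
    (2; 1)
    (2; 1)
    (2; 1)
    (2; 1)
    (2; 1,1)
    (2; 1,2)
    (2; 1,2)
    (2; 2,2)
    (3; —)
    (3; 1)
    (3; 1)
    (3; 2)


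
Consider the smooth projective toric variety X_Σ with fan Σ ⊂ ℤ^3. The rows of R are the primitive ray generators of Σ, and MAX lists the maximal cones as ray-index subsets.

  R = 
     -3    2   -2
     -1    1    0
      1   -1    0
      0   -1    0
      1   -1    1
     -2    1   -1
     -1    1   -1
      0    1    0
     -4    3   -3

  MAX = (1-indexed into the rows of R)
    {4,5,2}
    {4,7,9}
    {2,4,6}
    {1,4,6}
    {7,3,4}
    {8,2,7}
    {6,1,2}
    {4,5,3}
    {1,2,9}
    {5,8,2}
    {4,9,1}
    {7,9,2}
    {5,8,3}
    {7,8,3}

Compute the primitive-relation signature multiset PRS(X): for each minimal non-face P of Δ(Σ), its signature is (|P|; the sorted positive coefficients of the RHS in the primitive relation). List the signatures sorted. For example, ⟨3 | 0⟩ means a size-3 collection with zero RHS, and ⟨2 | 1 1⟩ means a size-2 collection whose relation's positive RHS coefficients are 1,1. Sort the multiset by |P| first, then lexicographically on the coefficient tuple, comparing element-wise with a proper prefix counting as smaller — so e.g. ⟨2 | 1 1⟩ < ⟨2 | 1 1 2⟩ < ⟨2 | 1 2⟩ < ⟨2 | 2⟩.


Σ has 18 primitive collections:

  {2,3}:  v_{2} + v_{3} = 0 — sig = ⟨2 | 0⟩
  {4,8}:  v_{4} + v_{8} = 0 — sig = ⟨2 | 0⟩
  {5,7}:  v_{5} + v_{7} = 0 — sig = ⟨2 | 0⟩
  {1,5}:  v_{1} + v_{5} = v_{6} — sig = ⟨2 | 1⟩
  {1,7}:  v_{1} + v_{7} = v_{9} — sig = ⟨2 | 1⟩
  {5,9}:  v_{5} + v_{9} = v_{1} — sig = ⟨2 | 1⟩
  {6,7}:  v_{6} + v_{7} = v_{1} — sig = ⟨2 | 1⟩
  {3,6}:  v_{3} + v_{6} = v_{4} + v_{7} — sig = ⟨2 | 1 1⟩
  {5,6}:  v_{5} + v_{6} = v_{2} + v_{4} — sig = ⟨2 | 1 1⟩
  {6,8}:  v_{6} + v_{8} = v_{2} + v_{7} — sig = ⟨2 | 1 1⟩
  {1,3}:  v_{1} + v_{3} = v_{4} + 2·v_{7} — sig = ⟨2 | 1 2⟩
  {1,8}:  v_{1} + v_{8} = v_{2} + 2·v_{7} — sig = ⟨2 | 1 2⟩
  {3,9}:  v_{3} + v_{9} = v_{4} + 3·v_{7} — sig = ⟨2 | 1 3⟩
  {8,9}:  v_{8} + v_{9} = v_{2} + 3·v_{7} — sig = ⟨2 | 1 3⟩
  {6,9}:  v_{6} + v_{9} = 2·v_{1} — sig = ⟨2 | 2⟩
  {2,4,7}:  v_{2} + v_{4} + v_{7} = v_{6} — sig = ⟨3 | 1⟩
  {2,4,9}:  v_{2} + v_{4} + v_{9} = v_{1} + v_{6} — sig = ⟨3 | 1 1⟩
  {1,2,4}:  v_{1} + v_{2} + v_{4} = 2·v_{6} — sig = ⟨3 | 2⟩

Signatures (|P|; sorted positive RHS coefficients), sorted:
{ ⟨2 | 0⟩ ×3,  ⟨2 | 1⟩ ×4,  ⟨2 | 1 1⟩ ×3,  ⟨2 | 1 2⟩ ×2,  ⟨2 | 1 3⟩ ×2,  ⟨2 | 2⟩,  ⟨3 | 1⟩,  ⟨3 | 1 1⟩,  ⟨3 | 2⟩ }


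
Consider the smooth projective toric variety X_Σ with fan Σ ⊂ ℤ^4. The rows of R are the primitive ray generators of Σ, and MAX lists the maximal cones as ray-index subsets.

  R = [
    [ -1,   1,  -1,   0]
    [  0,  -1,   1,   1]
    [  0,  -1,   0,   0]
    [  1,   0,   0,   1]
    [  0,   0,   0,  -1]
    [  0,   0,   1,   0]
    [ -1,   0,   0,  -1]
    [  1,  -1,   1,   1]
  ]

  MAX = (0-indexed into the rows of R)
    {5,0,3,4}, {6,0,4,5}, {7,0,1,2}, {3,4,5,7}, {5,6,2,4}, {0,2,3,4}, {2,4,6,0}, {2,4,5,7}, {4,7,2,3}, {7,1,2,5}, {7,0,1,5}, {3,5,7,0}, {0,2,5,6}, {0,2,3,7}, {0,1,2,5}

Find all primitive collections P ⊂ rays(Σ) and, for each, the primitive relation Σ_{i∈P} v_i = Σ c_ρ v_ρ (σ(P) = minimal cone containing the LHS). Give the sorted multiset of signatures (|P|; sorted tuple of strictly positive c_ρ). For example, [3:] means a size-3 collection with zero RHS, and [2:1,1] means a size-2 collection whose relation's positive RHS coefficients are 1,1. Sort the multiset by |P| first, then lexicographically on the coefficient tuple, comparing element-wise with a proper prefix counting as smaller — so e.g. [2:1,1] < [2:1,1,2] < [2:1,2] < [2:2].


Σ has 9 primitive collections:

  P = {3,6}:  v_{3} + v_{6} = 0  ⟹  sig = [2:]
  P = {1,4}:  v_{1} + v_{4} = v_{2} + v_{5}  ⟹  sig = [2:1,1]
  P = {6,7}:  v_{6} + v_{7} = v_{2} + v_{5}  ⟹  sig = [2:1,1]
  P = {1,3}:  v_{1} + v_{3} = v_{0} + 2·v_{7}  ⟹  sig = [2:1,2]
  P = {1,6}:  v_{1} + v_{6} = v_{0} + 2·v_{2} + 2·v_{5}  ⟹  sig = [2:1,2,2]
  P = {0,4,7}:  v_{0} + v_{4} + v_{7} = 0  ⟹  sig = [3:]
  P = {2,3,5}:  v_{2} + v_{3} + v_{5} = v_{7}  ⟹  sig = [3:1]
  P = {0,2,4,5}:  v_{0} + v_{2} + v_{4} + v_{5} = v_{6}  ⟹  sig = [4:1]
  P = {0,2,5,7}:  v_{0} + v_{2} + v_{5} + v_{7} = v_{1}  ⟹  sig = [4:1]

so the primitive-relation signature multiset is
[[2:], [2:1,1], [2:1,1], [2:1,2], [2:1,2,2], [3:], [3:1], [4:1], [4:1]]


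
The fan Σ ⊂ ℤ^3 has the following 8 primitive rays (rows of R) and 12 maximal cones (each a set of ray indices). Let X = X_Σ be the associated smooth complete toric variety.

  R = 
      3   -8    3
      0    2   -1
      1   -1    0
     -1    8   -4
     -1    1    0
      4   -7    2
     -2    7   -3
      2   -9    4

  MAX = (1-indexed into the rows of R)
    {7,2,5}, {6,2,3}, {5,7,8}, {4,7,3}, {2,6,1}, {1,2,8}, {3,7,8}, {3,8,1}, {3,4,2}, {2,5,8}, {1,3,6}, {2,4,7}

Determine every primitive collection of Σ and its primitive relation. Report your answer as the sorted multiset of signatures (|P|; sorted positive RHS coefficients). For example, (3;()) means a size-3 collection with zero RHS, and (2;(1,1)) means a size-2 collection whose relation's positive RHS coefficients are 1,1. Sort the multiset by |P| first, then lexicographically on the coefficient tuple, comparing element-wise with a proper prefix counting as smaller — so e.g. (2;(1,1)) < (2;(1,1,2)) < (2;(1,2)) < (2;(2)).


Minimal non-faces — 14 found among 8 rays, 12 max cones:

  P = {3,5}:  v_{3} + v_{5} = 0  so sig = (2;())
  P = {1,7}:  v_{1} + v_{7} = v_{3}  so sig = (2;(1))
  P = {4,8}:  v_{4} + v_{8} = v_{3}  so sig = (2;(1))
  P = {1,5}:  v_{1} + v_{5} = v_{2} + v_{8}  so sig = (2;(1,1))
  P = {4,5}:  v_{4} + v_{5} = v_{2} + v_{7}  so sig = (2;(1,1))
  P = {5,6}:  v_{5} + v_{6} = v_{1} + v_{2}  so sig = (2;(1,1))
  P = {1,4}:  v_{1} + v_{4} = v_{2} + 2·v_{3}  so sig = (2;(1,2))
  P = {6,7}:  v_{6} + v_{7} = v_{2} + 2·v_{3}  so sig = (2;(1,2))
  P = {6,8}:  v_{6} + v_{8} = 2·v_{1}  so sig = (2;(2))
  P = {4,6}:  v_{4} + v_{6} = 2·v_{2} + 3·v_{3}  so sig = (2;(2,3))
  P = {2,7,8}:  v_{2} + v_{7} + v_{8} = 0  so sig = (3;())
  P = {1,2,3}:  v_{1} + v_{2} + v_{3} = v_{6}  so sig = (3;(1))
  P = {2,3,7}:  v_{2} + v_{3} + v_{7} = v_{4}  so sig = (3;(1))
  P = {2,3,8}:  v_{2} + v_{3} + v_{8} = v_{1}  so sig = (3;(1))

so the primitive-relation signature multiset is
{ (2;()),  (2;(1)) ×2,  (2;(1,1)) ×3,  (2;(1,2)) ×2,  (2;(2)),  (2;(2,3)),  (3;()),  (3;(1)) ×3 }


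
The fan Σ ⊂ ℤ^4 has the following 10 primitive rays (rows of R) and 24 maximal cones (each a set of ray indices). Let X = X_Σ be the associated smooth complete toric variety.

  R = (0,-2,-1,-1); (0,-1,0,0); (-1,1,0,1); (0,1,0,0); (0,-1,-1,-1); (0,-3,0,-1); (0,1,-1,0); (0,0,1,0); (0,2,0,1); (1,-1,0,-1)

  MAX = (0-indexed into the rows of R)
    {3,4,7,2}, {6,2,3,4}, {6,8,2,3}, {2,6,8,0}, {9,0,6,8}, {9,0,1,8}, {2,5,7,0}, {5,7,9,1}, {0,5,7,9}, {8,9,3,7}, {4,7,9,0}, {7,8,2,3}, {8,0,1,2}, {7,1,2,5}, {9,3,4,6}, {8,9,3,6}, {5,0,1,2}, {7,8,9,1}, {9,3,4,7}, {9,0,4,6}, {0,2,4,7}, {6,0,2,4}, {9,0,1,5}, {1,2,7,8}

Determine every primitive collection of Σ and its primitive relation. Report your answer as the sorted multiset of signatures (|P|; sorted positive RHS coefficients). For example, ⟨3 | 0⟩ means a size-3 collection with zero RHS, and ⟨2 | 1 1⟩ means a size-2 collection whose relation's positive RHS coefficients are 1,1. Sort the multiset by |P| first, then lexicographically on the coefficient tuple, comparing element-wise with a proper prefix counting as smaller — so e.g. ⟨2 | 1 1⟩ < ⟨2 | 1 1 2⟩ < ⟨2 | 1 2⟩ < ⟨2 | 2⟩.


Σ has 13 primitive collections:

  • {1,3}:  v_{1} + v_{3} = 0  ⟹  sig = ⟨2 | 0⟩
  • {2,9}:  v_{2} + v_{9} = 0  ⟹  sig = ⟨2 | 0⟩
  • {0,3}:  v_{0} + v_{3} = v_{4}  ⟹  sig = ⟨2 | 1⟩
  • {1,4}:  v_{1} + v_{4} = v_{0}  ⟹  sig = ⟨2 | 1⟩
  • {4,8}:  v_{4} + v_{8} = v_{6}  ⟹  sig = ⟨2 | 1⟩
  • {5,6}:  v_{5} + v_{6} = v_{0}  ⟹  sig = ⟨2 | 1⟩
  • {5,8}:  v_{5} + v_{8} = v_{1}  ⟹  sig = ⟨2 | 1⟩
  • {6,7}:  v_{6} + v_{7} = v_{3}  ⟹  sig = ⟨2 | 1⟩
  • {1,6}:  v_{1} + v_{6} = v_{0} + v_{8}  ⟹  sig = ⟨2 | 1 1⟩
  • {3,5}:  v_{3} + v_{5} = v_{0} + v_{7}  ⟹  sig = ⟨2 | 1 1⟩
  • {4,5}:  v_{4} + v_{5} = 2·v_{0} + v_{7}  ⟹  sig = ⟨2 | 1 2⟩
  • {0,7,8}:  v_{0} + v_{7} + v_{8} = 0  ⟹  sig = ⟨3 | 0⟩
  • {0,1,7}:  v_{0} + v_{1} + v_{7} = v_{5}  ⟹  sig = ⟨3 | 1⟩

so the primitive-relation signature multiset is
    ⟨2 | 0⟩
    ⟨2 | 0⟩
    ⟨2 | 1⟩
    ⟨2 | 1⟩
    ⟨2 | 1⟩
    ⟨2 | 1⟩
    ⟨2 | 1⟩
    ⟨2 | 1⟩
    ⟨2 | 1 1⟩
    ⟨2 | 1 1⟩
    ⟨2 | 1 2⟩
    ⟨3 | 0⟩
    ⟨3 | 1⟩


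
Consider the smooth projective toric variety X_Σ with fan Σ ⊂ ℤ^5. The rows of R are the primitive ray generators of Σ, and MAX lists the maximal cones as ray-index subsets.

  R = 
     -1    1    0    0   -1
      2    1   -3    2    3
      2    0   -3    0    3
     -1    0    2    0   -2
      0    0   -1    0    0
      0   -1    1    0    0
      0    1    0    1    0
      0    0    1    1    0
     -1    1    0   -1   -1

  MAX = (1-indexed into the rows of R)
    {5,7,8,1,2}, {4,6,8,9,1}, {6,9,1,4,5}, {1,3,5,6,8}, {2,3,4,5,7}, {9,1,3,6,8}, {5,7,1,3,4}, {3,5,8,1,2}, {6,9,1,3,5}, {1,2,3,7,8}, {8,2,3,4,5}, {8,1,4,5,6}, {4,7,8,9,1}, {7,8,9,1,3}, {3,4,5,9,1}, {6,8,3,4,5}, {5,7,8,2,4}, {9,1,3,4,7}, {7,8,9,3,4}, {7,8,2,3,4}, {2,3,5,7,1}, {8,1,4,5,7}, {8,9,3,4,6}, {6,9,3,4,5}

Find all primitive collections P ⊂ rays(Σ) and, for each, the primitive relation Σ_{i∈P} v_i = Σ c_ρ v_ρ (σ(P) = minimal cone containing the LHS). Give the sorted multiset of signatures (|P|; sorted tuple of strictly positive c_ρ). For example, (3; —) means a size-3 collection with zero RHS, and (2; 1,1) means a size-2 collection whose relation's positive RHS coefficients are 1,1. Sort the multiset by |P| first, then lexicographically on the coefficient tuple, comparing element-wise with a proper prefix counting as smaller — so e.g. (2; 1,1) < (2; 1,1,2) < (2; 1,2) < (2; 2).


Minimal non-faces — 9 found among 9 rays, 24 max cones:

  {6,7}:  v_{6} + v_{7} = v_{8} ; sig = (2; 1)
  {2,9}:  v_{2} + v_{9} = v_{1} + v_{3} + v_{7} ; sig = (2; 1,1,1)
  {2,6}:  v_{2} + v_{6} = v_{3} + v_{5} + 2·v_{8} ; sig = (2; 1,1,2)
  {5,8,9}:  v_{5} + v_{8} + v_{9} = v_{1} ; sig = (3; 1)
  {5,7,9}:  v_{5} + v_{7} + v_{9} = 2·v_{1} + v_{3} + v_{4} ; sig = (3; 1,1,2)
  {1,2,4}:  v_{1} + v_{2} + v_{4} = v_{5} + 2·v_{7} ; sig = (3; 1,2)
  {1,3,4,6}:  v_{1} + v_{3} + v_{4} + v_{6} = 0 ; sig = (4; —)
  {1,3,4,8}:  v_{1} + v_{3} + v_{4} + v_{8} = v_{7} ; sig = (4; 1)
  {3,5,7,8}:  v_{3} + v_{5} + v_{7} + v_{8} = v_{2} ; sig = (4; 1)

so the primitive-relation signature multiset is
{ (2; 1),  (2; 1,1,1),  (2; 1,1,2),  (3; 1),  (3; 1,1,2),  (3; 1,2),  (4; —),  (4; 1) ×2 }
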